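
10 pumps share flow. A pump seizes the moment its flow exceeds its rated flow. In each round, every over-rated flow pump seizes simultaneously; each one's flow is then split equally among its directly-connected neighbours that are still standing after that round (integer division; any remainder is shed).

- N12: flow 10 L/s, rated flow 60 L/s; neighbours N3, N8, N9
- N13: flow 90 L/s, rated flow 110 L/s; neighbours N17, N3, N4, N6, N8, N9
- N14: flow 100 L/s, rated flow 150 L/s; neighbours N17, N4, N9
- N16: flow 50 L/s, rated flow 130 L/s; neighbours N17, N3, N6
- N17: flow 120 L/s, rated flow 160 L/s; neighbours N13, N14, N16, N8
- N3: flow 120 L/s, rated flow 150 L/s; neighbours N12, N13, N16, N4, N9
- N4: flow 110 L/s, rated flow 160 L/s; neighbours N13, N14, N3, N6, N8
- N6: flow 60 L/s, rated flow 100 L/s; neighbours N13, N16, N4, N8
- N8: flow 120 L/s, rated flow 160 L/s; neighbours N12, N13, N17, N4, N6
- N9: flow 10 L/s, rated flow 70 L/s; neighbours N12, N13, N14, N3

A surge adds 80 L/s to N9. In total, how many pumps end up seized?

Round 1 — N9 at 90 > 70. N9 seizes.
  N9 sheds 90 L/s to N12, N13, N14, N3: 22 each (2 lost).
    N12: 10+22 = 32 ≤ 60
    N13: 90+22 = 112 > 110
    N14: 100+22 = 122 ≤ 150
    N3: 120+22 = 142 ≤ 150
Round 2 — N13 seizes.
  N13 sheds 112 L/s to N17, N3, N4, N6, N8: 22 each (2 lost).
    N17: 120+22 = 142 ≤ 160
    N3: 142+22 = 164 > 150
    N4: 110+22 = 132 ≤ 160
    N6: 60+22 = 82 ≤ 100
    N8: 120+22 = 142 ≤ 160
Round 3 — N3 seizes.
  N3 sheds 164 L/s to N12, N16, N4: 54 each (2 lost).
    N12: 32+54 = 86 > 60
    N16: 50+54 = 104 ≤ 130
    N4: 132+54 = 186 > 160
Round 4 — N12, N4 seize.
  N12 sheds 86 L/s to N8: 86 each.
    N8: 142+86 = 228 > 160
  N4 sheds 186 L/s to N14, N6, N8: 62 each.
    N14: 122+62 = 184 > 150
    N6: 82+62 = 144 > 100
    N8: 228+62 = 290 > 160
Round 5 — N14, N6, N8 seize.
  N14 sheds 184 L/s to N17: 184 each.
    N17: 142+184 = 326 > 160
  N6 sheds 144 L/s to N16: 144 each.
    N16: 104+144 = 248 > 130
  N8 sheds 290 L/s to N17: 290 each.
    N17: 326+290 = 616 > 160
Round 6 — N16, N17 seize.
  N16 sheds 248 L/s: no online neighbours, lost.
  N17 sheds 616 L/s: no online neighbours, lost.
No further seizures.

10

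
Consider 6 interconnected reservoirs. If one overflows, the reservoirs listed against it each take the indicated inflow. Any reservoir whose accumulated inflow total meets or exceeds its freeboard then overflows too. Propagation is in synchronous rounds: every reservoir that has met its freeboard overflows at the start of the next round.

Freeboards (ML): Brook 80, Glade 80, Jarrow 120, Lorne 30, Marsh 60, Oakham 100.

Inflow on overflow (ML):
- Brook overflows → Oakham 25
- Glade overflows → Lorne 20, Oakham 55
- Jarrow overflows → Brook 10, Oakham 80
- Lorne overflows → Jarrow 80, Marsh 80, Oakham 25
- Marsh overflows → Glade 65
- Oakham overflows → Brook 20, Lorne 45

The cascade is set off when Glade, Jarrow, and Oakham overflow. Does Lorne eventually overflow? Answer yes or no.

yes

Round 1 — Glade, Jarrow, Oakham overflow (initial).
  Brook: +10+20 → 30 < 80
  Lorne: +20+45 → 65 ≥ 30
Round 2 — Lorne overflows.
  Marsh: +80 → 80 ≥ 60
Round 3 — Marsh overflows.
No further overflows.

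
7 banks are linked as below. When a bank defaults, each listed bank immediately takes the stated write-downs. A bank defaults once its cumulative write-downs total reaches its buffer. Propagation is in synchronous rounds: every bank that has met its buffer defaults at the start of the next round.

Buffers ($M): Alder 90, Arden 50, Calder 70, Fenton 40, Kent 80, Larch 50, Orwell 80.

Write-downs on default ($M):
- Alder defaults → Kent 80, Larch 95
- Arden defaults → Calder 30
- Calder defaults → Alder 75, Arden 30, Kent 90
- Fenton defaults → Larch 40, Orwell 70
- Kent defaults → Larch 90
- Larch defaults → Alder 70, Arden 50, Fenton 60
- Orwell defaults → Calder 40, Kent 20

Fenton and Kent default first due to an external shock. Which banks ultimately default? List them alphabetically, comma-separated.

Arden, Fenton, Kent, Larch

Round 1 — Fenton, Kent default (initial).
  Larch: +40+90 → 130 ≥ 50
  Orwell: +70 → 70 < 80
Round 2 — Larch defaults.
  Alder: +70 → 70 < 90
  Arden: +50 → 50 ≥ 50
Round 3 — Arden defaults.
  Calder: +30 → 30 < 70
No further defaults.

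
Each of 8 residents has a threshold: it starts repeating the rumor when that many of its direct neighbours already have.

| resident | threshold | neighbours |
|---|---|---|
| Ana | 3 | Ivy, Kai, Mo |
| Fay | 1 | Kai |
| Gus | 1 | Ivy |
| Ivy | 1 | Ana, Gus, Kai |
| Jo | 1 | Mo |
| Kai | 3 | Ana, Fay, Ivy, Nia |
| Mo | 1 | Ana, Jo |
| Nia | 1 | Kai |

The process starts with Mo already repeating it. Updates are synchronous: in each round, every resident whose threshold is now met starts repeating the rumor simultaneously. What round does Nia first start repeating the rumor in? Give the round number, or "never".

Round 1 — Mo starts repeating the rumor (initial).
Round 2 — checking thresholds:
  Ana: 1 of 3 neighbours < 3, not yet.
  Jo: 1 of 1 neighbours ≥ 1, starts repeating the rumor.
Round 3 — no new spreads; cascade stops.

never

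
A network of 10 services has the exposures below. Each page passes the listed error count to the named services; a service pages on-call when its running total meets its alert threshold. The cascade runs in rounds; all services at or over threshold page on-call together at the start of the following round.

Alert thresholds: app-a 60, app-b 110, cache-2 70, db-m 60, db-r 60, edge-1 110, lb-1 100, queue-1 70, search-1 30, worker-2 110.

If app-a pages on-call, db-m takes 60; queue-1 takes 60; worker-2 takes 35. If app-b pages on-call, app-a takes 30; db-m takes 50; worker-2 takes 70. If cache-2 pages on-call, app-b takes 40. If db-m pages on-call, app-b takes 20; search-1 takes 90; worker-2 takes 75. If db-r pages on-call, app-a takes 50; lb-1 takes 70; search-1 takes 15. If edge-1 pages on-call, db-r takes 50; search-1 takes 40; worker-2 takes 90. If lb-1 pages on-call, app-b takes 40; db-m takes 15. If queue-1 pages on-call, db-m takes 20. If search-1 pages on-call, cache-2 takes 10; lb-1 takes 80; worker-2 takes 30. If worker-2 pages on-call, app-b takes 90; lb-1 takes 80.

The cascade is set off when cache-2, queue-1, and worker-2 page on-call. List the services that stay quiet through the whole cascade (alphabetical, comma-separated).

app-a, db-r, edge-1

Round 1 — cache-2, queue-1, worker-2 page on-call (initial).
  app-b: +40+90 → 130 ≥ 110
  db-m: +20 → 20 < 60
  lb-1: +80 → 80 < 100
Round 2 — app-b pages on-call.
  app-a: +30 → 30 < 60
  db-m: +50 → 70 ≥ 60
Round 3 — db-m pages on-call.
  search-1: +90 → 90 ≥ 30
Round 4 — search-1 pages on-call.
  lb-1: +80 → 160 ≥ 100
Round 5 — lb-1 pages on-call.
No further pages.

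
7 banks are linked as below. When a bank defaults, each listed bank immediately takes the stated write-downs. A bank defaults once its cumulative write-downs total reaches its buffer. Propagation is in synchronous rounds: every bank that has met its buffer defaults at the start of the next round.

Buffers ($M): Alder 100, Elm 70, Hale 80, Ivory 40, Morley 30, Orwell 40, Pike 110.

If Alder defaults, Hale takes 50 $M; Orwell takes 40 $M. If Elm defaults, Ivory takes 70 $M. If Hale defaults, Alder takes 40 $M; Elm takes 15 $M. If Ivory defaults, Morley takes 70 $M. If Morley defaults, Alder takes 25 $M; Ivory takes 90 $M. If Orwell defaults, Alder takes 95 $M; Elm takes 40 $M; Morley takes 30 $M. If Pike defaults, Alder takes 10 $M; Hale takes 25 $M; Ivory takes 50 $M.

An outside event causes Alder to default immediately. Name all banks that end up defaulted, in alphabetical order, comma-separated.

Alder, Ivory, Morley, Orwell

Round 1 — Alder defaults (initial).
  Hale: +50 → 50 < 80
  Orwell: +40 → 40 ≥ 40
Round 2 — Orwell defaults.
  Elm: +40 → 40 < 70
  Morley: +30 → 30 ≥ 30
Round 3 — Morley defaults.
  Ivory: +90 → 90 ≥ 40
Round 4 — Ivory defaults.
No further defaults.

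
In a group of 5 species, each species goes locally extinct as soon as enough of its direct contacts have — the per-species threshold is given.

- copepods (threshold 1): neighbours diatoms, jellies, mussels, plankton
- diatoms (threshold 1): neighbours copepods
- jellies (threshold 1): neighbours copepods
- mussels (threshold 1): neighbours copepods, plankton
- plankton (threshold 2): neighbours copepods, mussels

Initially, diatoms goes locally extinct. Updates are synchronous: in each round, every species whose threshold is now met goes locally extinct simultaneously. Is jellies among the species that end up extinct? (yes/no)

Round 1 — diatoms goes locally extinct (initial).
Round 2 — checking thresholds:
  copepods: 1 of 4 neighbours ≥ 1, goes locally extinct.
Round 3 — checking thresholds:
  jellies: 1 of 1 neighbours ≥ 1, goes locally extinct.
  mussels: 1 of 2 neighbours ≥ 1, goes locally extinct.
  plankton: 1 of 2 neighbours < 2, not yet.
Round 4 — checking thresholds:
  plankton: 2 of 2 neighbours ≥ 2, goes locally extinct.
Round 5 — no new extinctions; cascade stops.

yes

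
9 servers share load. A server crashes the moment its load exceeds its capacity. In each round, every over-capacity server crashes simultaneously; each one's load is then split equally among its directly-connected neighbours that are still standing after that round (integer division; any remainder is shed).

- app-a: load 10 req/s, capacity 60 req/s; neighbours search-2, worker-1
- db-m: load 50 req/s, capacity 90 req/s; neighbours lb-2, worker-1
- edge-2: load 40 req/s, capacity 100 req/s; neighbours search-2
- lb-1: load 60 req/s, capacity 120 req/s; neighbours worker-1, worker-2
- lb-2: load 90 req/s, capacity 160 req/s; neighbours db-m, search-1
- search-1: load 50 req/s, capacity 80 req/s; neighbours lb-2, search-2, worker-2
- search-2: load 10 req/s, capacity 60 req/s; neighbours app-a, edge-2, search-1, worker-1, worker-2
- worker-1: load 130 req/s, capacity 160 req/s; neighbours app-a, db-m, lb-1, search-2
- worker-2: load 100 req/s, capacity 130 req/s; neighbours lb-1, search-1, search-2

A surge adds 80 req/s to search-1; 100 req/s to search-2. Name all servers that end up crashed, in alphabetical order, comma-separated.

Round 1 — search-1 at 130 > 80; search-2 at 110 > 60. search-1, search-2 crash.
  search-1 sheds 130 req/s to lb-2, worker-2: 65 each.
    lb-2: 90+65 = 155 ≤ 160
    worker-2: 100+65 = 165 > 130
  search-2 sheds 110 req/s to app-a, edge-2, worker-1, worker-2: 27 each (2 lost).
    app-a: 10+27 = 37 ≤ 60
    edge-2: 40+27 = 67 ≤ 100
    worker-1: 130+27 = 157 ≤ 160
    worker-2: 165+27 = 192 > 130
Round 2 — worker-2 crashes.
  worker-2 sheds 192 req/s to lb-1: 192 each.
    lb-1: 60+192 = 252 > 120
Round 3 — lb-1 crashes.
  lb-1 sheds 252 req/s to worker-1: 252 each.
    worker-1: 157+252 = 409 > 160
Round 4 — worker-1 crashes.
  worker-1 sheds 409 req/s to app-a, db-m: 204 each (1 lost).
    app-a: 37+204 = 241 > 60
    db-m: 50+204 = 254 > 90
Round 5 — app-a, db-m crash.
  app-a sheds 241 req/s: no online neighbours, lost.
  db-m sheds 254 req/s to lb-2: 254 each.
    lb-2: 155+254 = 409 > 160
Round 6 — lb-2 crashes.
  lb-2 sheds 409 req/s: no online neighbours, lost.
No further crashes.

app-a, db-m, lb-1, lb-2, search-1, search-2, worker-1, worker-2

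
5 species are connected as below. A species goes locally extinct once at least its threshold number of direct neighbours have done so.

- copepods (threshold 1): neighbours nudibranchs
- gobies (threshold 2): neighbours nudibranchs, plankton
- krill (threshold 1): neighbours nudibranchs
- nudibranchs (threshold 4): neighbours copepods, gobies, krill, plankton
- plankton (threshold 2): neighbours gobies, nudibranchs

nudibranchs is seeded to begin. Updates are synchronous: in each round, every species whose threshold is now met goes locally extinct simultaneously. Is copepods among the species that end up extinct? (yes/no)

Round 1 — nudibranchs goes locally extinct (initial).
Round 2 — checking thresholds:
  copepods: 1 of 1 neighbours ≥ 1, goes locally extinct.
  gobies: 1 of 2 neighbours < 2, not yet.
  krill: 1 of 1 neighbours ≥ 1, goes locally extinct.
  plankton: 1 of 2 neighbours < 2, not yet.
Round 3 — no new extinctions; cascade stops.

yes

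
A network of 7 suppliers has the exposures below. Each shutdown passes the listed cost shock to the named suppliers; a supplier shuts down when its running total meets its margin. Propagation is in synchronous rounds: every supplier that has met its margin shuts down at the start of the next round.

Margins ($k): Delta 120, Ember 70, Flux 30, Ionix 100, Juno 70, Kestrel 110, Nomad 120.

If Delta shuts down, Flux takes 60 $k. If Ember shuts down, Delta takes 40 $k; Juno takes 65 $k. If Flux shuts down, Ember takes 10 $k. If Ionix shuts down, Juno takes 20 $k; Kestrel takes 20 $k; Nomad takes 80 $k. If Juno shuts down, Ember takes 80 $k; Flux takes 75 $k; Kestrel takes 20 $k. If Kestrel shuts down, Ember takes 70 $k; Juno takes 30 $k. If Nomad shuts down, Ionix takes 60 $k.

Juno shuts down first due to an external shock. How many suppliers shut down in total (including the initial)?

3

Round 1 — Juno shuts down (initial).
  Ember: +80 → 80 ≥ 70
  Flux: +75 → 75 ≥ 30
  Kestrel: +20 → 20 < 110
Round 2 — Ember, Flux shut down.
  Delta: +40 → 40 < 120
No further shutdowns.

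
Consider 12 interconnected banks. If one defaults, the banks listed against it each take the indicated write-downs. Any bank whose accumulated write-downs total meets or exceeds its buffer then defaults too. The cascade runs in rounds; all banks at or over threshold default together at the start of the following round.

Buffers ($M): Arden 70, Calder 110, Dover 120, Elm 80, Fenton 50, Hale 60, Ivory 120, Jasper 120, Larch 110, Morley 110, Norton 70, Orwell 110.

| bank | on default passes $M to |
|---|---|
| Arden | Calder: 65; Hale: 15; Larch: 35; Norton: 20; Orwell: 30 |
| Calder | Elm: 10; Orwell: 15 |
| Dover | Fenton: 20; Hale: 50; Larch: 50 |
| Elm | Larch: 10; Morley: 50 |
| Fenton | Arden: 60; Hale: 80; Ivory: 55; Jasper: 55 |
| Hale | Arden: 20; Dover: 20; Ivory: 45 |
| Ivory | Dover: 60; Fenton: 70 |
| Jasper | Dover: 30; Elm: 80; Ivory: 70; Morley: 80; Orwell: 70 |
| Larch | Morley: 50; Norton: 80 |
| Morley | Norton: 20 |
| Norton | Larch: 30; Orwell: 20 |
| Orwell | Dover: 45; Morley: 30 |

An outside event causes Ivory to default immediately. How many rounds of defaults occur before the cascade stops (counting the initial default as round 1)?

Round 1 — Ivory defaults (initial).
  Dover: +60 → 60 < 120
  Fenton: +70 → 70 ≥ 50
Round 2 — Fenton defaults.
  Arden: +60 → 60 < 70
  Hale: +80 → 80 ≥ 60
  Jasper: +55 → 55 < 120
Round 3 — Hale defaults.
  Arden: +20 → 80 ≥ 70
  Dover: +20 → 80 < 120
Round 4 — Arden defaults.
  Calder: +65 → 65 < 110
  Larch: +35 → 35 < 110
  Norton: +20 → 20 < 70
  Orwell: +30 → 30 < 110
No further defaults.

4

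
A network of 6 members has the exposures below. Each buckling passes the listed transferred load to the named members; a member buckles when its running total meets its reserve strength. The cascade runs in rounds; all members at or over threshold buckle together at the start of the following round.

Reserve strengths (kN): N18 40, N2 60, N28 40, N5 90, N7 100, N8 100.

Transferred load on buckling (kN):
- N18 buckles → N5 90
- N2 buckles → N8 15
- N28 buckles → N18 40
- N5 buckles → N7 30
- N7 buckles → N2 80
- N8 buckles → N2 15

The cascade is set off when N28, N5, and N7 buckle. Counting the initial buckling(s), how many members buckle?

5

Round 1 — N28, N5, N7 buckle (initial).
  N18: +40 → 40 ≥ 40
  N2: +80 → 80 ≥ 60
Round 2 — N18, N2 buckle.
  N8: +15 → 15 < 100
No further bucklings.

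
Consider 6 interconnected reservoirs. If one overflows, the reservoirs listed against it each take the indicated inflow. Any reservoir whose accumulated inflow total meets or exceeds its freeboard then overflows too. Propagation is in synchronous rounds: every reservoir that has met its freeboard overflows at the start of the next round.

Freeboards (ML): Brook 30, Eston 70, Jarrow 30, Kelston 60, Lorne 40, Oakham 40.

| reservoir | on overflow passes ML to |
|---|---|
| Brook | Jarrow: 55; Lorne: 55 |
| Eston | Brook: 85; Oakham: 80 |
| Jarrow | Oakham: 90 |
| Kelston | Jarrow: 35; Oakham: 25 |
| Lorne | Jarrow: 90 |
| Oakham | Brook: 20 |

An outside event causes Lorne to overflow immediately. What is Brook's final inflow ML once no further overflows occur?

Round 1 — Lorne overflows (initial).
  Jarrow: +90 → 90 ≥ 30
Round 2 — Jarrow overflows.
  Oakham: +90 → 90 ≥ 40
Round 3 — Oakham overflows.
  Brook: +20 → 20 < 30
No further overflows.

20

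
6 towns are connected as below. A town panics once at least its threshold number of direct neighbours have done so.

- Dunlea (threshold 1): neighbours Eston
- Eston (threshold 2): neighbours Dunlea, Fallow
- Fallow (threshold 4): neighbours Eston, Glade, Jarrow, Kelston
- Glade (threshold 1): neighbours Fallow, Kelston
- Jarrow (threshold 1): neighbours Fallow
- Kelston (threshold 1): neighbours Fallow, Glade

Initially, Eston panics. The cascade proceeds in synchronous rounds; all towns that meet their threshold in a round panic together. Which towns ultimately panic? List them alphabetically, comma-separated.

Round 1 — Eston panics (initial).
Round 2 — checking thresholds:
  Dunlea: 1 of 1 neighbours ≥ 1, panics.
  Fallow: 1 of 4 neighbours < 4, not yet.
Round 3 — no new panics; cascade stops.

Dunlea, Eston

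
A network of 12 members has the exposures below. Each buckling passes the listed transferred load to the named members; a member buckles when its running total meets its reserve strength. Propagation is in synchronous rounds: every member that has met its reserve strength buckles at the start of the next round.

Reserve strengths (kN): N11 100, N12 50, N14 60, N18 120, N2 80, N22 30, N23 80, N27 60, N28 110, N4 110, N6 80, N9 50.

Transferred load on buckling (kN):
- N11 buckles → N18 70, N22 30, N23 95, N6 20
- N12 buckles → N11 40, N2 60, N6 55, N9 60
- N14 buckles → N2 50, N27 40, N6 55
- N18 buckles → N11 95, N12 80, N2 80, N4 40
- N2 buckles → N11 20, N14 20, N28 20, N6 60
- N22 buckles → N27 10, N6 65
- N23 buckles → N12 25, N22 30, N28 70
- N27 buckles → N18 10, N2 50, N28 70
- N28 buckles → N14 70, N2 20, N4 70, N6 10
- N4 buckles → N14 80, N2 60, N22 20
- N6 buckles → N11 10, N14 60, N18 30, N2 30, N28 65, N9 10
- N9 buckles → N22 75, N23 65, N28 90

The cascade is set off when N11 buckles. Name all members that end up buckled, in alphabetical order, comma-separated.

Round 1 — N11 buckles (initial).
  N18: +70 → 70 < 120
  N22: +30 → 30 ≥ 30
  N23: +95 → 95 ≥ 80
  N6: +20 → 20 < 80
Round 2 — N22, N23 buckle.
  N12: +25 → 25 < 50
  N27: +10 → 10 < 60
  N28: +70 → 70 < 110
  N6: +65 → 85 ≥ 80
Round 3 — N6 buckles.
  N14: +60 → 60 ≥ 60
  N18: +30 → 100 < 120
  N2: +30 → 30 < 80
  N28: +65 → 135 ≥ 110
  N9: +10 → 10 < 50
Round 4 — N14, N28 buckle.
  N2: +50+20 → 100 ≥ 80
  N27: +40 → 50 < 60
  N4: +70 → 70 < 110
Round 5 — N2 buckles.
No further bucklings.

N11, N14, N2, N22, N23, N28, N6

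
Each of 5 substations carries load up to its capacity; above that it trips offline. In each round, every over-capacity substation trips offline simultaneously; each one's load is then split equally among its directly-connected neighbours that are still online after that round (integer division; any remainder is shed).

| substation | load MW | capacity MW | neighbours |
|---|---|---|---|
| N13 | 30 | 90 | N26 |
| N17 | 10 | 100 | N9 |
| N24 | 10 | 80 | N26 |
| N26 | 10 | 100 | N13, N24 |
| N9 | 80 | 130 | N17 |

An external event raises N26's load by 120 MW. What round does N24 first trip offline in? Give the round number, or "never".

Round 1 — N26 at 130 > 100. N26 trips offline.
  N26 sheds 130 MW to N13, N24: 65 each.
    N13: 30+65 = 95 > 90
    N24: 10+65 = 75 ≤ 80
Round 2 — N13 trips offline.
  N13 sheds 95 MW: no online neighbours, lost.
No further trips.

never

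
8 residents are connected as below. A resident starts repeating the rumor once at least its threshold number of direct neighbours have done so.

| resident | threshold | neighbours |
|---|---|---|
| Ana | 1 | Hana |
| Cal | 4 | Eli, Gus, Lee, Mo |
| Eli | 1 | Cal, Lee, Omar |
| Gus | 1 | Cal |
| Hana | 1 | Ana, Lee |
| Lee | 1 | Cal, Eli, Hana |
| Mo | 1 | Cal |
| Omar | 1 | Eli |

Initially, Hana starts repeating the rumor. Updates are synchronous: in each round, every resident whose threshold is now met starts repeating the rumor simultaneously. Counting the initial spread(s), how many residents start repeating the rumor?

5

Round 1 — Hana starts repeating the rumor (initial).
Round 2 — checking thresholds:
  Ana: 1 of 1 neighbours ≥ 1, starts repeating the rumor.
  Lee: 1 of 3 neighbours ≥ 1, starts repeating the rumor.
Round 3 — checking thresholds:
  Cal: 1 of 4 neighbours < 4, not yet.
  Eli: 1 of 3 neighbours ≥ 1, starts repeating the rumor.
Round 4 — checking thresholds:
  Cal: 2 of 4 neighbours < 4, not yet.
  Omar: 1 of 1 neighbours ≥ 1, starts repeating the rumor.
Round 5 — no new spreads; cascade stops.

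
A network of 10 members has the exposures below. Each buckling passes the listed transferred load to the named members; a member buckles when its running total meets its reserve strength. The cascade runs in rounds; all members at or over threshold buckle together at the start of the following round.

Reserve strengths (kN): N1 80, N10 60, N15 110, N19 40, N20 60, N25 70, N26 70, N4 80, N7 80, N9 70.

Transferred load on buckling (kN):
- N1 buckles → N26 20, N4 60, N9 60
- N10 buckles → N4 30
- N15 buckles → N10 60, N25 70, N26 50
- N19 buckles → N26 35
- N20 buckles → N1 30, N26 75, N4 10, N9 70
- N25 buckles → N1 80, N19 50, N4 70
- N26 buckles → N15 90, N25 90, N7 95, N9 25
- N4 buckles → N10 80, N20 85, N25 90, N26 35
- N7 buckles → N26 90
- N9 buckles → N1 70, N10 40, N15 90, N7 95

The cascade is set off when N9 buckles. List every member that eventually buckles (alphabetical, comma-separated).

N1, N10, N15, N19, N20, N25, N26, N4, N7, N9

Round 1 — N9 buckles (initial).
  N1: +70 → 70 < 80
  N10: +40 → 40 < 60
  N15: +90 → 90 < 110
  N7: +95 → 95 ≥ 80
Round 2 — N7 buckles.
  N26: +90 → 90 ≥ 70
Round 3 — N26 buckles.
  N15: +90 → 180 ≥ 110
  N25: +90 → 90 ≥ 70
Round 4 — N15, N25 buckle.
  N1: +80 → 150 ≥ 80
  N10: +60 → 100 ≥ 60
  N19: +50 → 50 ≥ 40
  N4: +70 → 70 < 80
Round 5 — N1, N10, N19 buckle.
  N4: +60+30 → 160 ≥ 80
Round 6 — N4 buckles.
  N20: +85 → 85 ≥ 60
Round 7 — N20 buckles.
No further bucklings.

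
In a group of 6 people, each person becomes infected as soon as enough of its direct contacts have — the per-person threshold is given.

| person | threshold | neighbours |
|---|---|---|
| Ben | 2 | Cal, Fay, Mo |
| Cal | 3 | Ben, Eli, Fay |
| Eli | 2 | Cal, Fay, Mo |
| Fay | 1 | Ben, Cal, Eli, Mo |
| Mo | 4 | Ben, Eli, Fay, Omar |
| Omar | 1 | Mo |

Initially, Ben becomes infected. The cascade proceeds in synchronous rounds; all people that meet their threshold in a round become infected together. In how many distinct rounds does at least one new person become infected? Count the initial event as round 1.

2

Round 1 — Ben becomes infected (initial).
Round 2 — checking thresholds:
  Cal: 1 of 3 neighbours < 3, holds.
  Fay: 1 of 4 neighbours ≥ 1, becomes infected.
  Mo: 1 of 4 neighbours < 4, holds.
Round 3 — no new infections; cascade stops.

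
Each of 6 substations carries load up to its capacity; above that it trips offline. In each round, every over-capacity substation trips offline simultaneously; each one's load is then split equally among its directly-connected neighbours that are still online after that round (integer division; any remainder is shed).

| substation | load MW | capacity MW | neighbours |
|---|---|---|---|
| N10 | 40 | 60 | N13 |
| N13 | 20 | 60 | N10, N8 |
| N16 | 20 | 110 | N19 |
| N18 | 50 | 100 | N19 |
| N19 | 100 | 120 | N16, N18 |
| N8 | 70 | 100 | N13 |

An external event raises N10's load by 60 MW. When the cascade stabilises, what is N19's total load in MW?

Round 1 — N10 at 100 > 60. N10 trips offline.
  N10 sheds 100 MW to N13: 100 each.
    N13: 20+100 = 120 > 60
Round 2 — N13 trips offline.
  N13 sheds 120 MW to N8: 120 each.
    N8: 70+120 = 190 > 100
Round 3 — N8 trips offline.
  N8 sheds 190 MW: no online neighbours, lost.
No further trips.

100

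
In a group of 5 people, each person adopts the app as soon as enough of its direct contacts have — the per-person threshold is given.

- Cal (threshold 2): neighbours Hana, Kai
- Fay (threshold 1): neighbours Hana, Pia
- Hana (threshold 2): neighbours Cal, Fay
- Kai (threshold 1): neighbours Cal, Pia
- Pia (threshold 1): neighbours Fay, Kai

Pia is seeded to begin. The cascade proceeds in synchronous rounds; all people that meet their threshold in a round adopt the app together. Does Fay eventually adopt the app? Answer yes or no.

yes

Round 1 — Pia adopts the app (initial).
Round 2 — checking thresholds:
  Fay: 1 of 2 neighbours ≥ 1, adopts the app.
  Kai: 1 of 2 neighbours ≥ 1, adopts the app.
Round 3 — no new adoptions; cascade stops.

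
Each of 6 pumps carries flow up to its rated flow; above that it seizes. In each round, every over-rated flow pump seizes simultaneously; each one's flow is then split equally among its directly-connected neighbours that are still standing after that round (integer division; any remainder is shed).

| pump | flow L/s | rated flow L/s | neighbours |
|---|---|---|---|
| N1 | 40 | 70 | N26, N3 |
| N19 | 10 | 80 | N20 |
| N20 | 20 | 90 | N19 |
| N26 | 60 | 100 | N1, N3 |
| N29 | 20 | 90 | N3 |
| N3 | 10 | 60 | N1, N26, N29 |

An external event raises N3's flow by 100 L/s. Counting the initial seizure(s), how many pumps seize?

3

Round 1 — N3 at 110 > 60. N3 seizes.
  N3 sheds 110 L/s to N1, N26, N29: 36 each (2 lost).
    N1: 40+36 = 76 > 70
    N26: 60+36 = 96 ≤ 100
    N29: 20+36 = 56 ≤ 90
Round 2 — N1 seizes.
  N1 sheds 76 L/s to N26: 76 each.
    N26: 96+76 = 172 > 100
Round 3 — N26 seizes.
  N26 sheds 172 L/s: no online neighbours, lost.
No further seizures.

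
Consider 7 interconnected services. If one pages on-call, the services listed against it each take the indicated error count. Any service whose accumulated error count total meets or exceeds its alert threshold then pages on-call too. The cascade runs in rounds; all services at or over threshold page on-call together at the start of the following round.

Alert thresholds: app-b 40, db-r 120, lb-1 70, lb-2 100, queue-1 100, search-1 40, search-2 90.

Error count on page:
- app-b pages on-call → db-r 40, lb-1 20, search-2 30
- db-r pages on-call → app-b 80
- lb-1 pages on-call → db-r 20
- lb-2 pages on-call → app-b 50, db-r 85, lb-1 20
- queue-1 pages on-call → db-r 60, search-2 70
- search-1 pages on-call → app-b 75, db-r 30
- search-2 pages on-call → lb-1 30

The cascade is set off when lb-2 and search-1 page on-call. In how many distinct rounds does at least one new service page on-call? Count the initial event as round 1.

Round 1 — lb-2, search-1 page on-call (initial).
  app-b: +50+75 → 125 ≥ 40
  db-r: +85+30 → 115 < 120
  lb-1: +20 → 20 < 70
Round 2 — app-b pages on-call.
  db-r: +40 → 155 ≥ 120
  lb-1: +20 → 40 < 70
  search-2: +30 → 30 < 90
Round 3 — db-r pages on-call.
No further pages.

3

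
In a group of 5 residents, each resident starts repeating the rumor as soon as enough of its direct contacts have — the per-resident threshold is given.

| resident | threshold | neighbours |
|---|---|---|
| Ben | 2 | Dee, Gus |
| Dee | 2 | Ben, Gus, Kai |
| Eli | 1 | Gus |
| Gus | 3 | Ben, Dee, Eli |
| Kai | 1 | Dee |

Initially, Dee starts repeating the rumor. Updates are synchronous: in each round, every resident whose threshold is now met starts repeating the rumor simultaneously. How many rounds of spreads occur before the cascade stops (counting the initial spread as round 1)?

Round 1 — Dee starts repeating the rumor (initial).
Round 2 — checking thresholds:
  Ben: 1 of 2 neighbours < 2, below threshold.
  Gus: 1 of 3 neighbours < 3, below threshold.
  Kai: 1 of 1 neighbours ≥ 1, starts repeating the rumor.
Round 3 — no new spreads; cascade stops.

2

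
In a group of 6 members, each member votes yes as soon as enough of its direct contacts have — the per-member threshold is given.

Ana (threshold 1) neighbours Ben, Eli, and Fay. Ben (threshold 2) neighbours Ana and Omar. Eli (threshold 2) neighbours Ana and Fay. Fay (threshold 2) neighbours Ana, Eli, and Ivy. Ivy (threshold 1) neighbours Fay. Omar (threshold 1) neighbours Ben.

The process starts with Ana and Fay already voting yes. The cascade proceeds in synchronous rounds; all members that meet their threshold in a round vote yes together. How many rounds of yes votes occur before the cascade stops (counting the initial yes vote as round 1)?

2

Round 1 — Ana, Fay vote yes (initial).
Round 2 — checking thresholds:
  Ben: 1 of 2 neighbours < 2, not yet.
  Eli: 2 of 2 neighbours ≥ 2, votes yes.
  Ivy: 1 of 1 neighbours ≥ 1, votes yes.
Round 3 — no new yes votes; cascade stops.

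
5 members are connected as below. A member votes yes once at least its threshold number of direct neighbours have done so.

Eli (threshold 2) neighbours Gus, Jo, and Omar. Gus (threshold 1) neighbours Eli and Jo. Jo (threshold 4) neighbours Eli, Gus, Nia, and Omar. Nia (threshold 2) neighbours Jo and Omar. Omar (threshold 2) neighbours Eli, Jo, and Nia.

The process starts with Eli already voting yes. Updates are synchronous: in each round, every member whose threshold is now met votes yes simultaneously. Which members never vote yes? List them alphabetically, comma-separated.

Round 1 — Eli votes yes (initial).
Round 2 — checking thresholds:
  Gus: 1 of 2 neighbours ≥ 1, votes yes.
  Jo: 1 of 4 neighbours < 4, holds.
  Omar: 1 of 3 neighbours < 2, holds.
Round 3 — no new yes votes; cascade stops.

Jo, Nia, Omar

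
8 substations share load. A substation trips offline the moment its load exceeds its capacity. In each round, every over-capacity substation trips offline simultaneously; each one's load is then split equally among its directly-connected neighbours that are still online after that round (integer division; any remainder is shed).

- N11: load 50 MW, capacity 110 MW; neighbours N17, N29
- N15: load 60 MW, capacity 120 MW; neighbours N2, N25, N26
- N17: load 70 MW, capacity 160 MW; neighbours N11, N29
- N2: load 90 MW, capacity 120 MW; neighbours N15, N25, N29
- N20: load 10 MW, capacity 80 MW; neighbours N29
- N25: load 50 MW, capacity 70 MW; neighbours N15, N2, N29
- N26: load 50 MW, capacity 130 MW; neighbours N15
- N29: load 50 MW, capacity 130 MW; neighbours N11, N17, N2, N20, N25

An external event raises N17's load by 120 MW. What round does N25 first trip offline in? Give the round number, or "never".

Round 1 — N17 at 190 > 160. N17 trips offline.
  N17 sheds 190 MW to N11, N29: 95 each.
    N11: 50+95 = 145 > 110
    N29: 50+95 = 145 > 130
Round 2 — N11, N29 trip offline.
  N11 sheds 145 MW: no online neighbours, lost.
  N29 sheds 145 MW to N2, N20, N25: 48 each (1 lost).
    N2: 90+48 = 138 > 120
    N20: 10+48 = 58 ≤ 80
    N25: 50+48 = 98 > 70
Round 3 — N2, N25 trip offline.
  N2 sheds 138 MW to N15: 138 each.
    N15: 60+138 = 198 > 120
  N25 sheds 98 MW to N15: 98 each.
    N15: 198+98 = 296 > 120
Round 4 — N15 trips offline.
  N15 sheds 296 MW to N26: 296 each.
    N26: 50+296 = 346 > 130
Round 5 — N26 trips offline.
  N26 sheds 346 MW: no online neighbours, lost.
No further trips.

3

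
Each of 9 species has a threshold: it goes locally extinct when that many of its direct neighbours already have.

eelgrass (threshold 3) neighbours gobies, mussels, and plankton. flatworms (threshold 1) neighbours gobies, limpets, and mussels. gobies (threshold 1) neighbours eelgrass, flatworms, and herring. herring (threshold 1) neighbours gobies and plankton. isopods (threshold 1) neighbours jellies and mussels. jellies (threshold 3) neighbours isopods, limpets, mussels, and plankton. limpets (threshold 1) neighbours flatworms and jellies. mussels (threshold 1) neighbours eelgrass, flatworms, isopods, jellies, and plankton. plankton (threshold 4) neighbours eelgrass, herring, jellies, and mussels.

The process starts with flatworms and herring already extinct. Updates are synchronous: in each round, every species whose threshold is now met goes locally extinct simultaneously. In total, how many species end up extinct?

7

Round 1 — flatworms, herring go locally extinct (initial).
Round 2 — checking thresholds:
  gobies: 2 of 3 neighbours ≥ 1, goes locally extinct.
  limpets: 1 of 2 neighbours ≥ 1, goes locally extinct.
  mussels: 1 of 5 neighbours ≥ 1, goes locally extinct.
  plankton: 1 of 4 neighbours < 4, below threshold.
Round 3 — checking thresholds:
  eelgrass: 2 of 3 neighbours < 3, below threshold.
  isopods: 1 of 2 neighbours ≥ 1, goes locally extinct.
  jellies: 2 of 4 neighbours < 3, below threshold.
  plankton: 2 of 4 neighbours < 4, below threshold.
Round 4 — checking thresholds:
  eelgrass: 2 of 3 neighbours < 3, below threshold.
  jellies: 3 of 4 neighbours ≥ 3, goes locally extinct.
  plankton: 2 of 4 neighbours < 4, below threshold.
Round 5 — no new extinctions; cascade stops.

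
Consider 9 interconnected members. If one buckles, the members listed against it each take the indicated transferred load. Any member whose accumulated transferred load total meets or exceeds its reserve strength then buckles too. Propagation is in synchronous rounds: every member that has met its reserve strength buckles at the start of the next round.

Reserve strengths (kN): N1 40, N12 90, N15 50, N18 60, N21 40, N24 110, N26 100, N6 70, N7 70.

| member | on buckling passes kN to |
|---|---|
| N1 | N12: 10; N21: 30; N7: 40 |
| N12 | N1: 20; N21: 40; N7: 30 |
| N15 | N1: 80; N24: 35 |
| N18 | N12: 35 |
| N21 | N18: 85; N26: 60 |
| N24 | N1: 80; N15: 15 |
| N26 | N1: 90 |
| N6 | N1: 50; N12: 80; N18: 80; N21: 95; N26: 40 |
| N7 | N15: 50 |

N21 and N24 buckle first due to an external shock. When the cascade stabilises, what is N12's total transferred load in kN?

45

Round 1 — N21, N24 buckle (initial).
  N1: +80 → 80 ≥ 40
  N15: +15 → 15 < 50
  N18: +85 → 85 ≥ 60
  N26: +60 → 60 < 100
Round 2 — N1, N18 buckle.
  N12: +10+35 → 45 < 90
  N7: +40 → 40 < 70
No further bucklings.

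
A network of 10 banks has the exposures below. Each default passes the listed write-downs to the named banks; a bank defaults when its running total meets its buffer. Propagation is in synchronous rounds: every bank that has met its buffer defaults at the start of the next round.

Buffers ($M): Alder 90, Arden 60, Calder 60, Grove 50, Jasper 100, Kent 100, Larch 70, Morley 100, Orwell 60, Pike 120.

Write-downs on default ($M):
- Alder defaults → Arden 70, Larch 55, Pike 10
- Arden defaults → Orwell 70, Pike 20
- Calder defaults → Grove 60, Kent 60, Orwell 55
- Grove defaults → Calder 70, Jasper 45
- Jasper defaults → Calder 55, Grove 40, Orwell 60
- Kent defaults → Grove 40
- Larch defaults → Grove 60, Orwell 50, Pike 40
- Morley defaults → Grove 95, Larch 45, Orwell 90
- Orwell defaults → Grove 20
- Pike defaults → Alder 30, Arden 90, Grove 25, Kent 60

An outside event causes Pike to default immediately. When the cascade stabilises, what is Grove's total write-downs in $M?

Round 1 — Pike defaults (initial).
  Alder: +30 → 30 < 90
  Arden: +90 → 90 ≥ 60
  Grove: +25 → 25 < 50
  Kent: +60 → 60 < 100
Round 2 — Arden defaults.
  Orwell: +70 → 70 ≥ 60
Round 3 — Orwell defaults.
  Grove: +20 → 45 < 50
No further defaults.

45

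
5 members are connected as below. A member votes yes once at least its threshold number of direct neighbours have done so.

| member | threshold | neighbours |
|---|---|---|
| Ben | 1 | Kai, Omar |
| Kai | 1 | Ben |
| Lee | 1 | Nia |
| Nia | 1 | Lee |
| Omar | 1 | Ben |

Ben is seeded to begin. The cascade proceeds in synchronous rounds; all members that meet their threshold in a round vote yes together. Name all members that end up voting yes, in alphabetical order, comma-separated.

Round 1 — Ben votes yes (initial).
Round 2 — checking thresholds:
  Kai: 1 of 1 neighbours ≥ 1, votes yes.
  Omar: 1 of 1 neighbours ≥ 1, votes yes.
Round 3 — no new yes votes; cascade stops.

Ben, Kai, Omar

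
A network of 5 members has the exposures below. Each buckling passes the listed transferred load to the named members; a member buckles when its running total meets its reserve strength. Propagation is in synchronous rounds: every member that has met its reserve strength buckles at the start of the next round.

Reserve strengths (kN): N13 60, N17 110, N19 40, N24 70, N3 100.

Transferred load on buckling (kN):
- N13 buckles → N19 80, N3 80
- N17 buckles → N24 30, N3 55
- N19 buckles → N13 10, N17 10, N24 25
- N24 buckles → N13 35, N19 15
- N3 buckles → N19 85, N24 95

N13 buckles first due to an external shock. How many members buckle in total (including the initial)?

2

Round 1 — N13 buckles (initial).
  N19: +80 → 80 ≥ 40
  N3: +80 → 80 < 100
Round 2 — N19 buckles.
  N17: +10 → 10 < 110
  N24: +25 → 25 < 70
No further bucklings.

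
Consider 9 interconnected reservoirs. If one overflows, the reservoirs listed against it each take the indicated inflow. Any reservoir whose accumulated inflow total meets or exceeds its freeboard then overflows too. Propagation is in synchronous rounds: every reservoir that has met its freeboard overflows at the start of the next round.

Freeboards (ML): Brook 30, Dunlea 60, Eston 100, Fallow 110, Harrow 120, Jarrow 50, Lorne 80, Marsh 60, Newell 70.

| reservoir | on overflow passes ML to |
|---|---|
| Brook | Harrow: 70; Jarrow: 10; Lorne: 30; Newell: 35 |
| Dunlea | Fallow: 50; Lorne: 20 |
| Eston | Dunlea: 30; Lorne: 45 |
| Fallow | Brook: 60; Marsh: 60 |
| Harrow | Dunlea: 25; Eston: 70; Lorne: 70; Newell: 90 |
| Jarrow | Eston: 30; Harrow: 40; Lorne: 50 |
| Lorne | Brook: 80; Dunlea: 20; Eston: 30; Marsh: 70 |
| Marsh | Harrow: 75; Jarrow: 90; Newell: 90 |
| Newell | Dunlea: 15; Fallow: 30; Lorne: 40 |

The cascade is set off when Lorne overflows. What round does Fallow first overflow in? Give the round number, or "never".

Round 1 — Lorne overflows (initial).
  Brook: +80 → 80 ≥ 30
  Dunlea: +20 → 20 < 60
  Eston: +30 → 30 < 100
  Marsh: +70 → 70 ≥ 60
Round 2 — Brook, Marsh overflow.
  Harrow: +70+75 → 145 ≥ 120
  Jarrow: +10+90 → 100 ≥ 50
  Newell: +35+90 → 125 ≥ 70
Round 3 — Harrow, Jarrow, Newell overflow.
  Dunlea: +25+15 → 60 ≥ 60
  Eston: +70+30 → 130 ≥ 100
  Fallow: +30 → 30 < 110
Round 4 — Dunlea, Eston overflow.
  Fallow: +50 → 80 < 110
No further overflows.

never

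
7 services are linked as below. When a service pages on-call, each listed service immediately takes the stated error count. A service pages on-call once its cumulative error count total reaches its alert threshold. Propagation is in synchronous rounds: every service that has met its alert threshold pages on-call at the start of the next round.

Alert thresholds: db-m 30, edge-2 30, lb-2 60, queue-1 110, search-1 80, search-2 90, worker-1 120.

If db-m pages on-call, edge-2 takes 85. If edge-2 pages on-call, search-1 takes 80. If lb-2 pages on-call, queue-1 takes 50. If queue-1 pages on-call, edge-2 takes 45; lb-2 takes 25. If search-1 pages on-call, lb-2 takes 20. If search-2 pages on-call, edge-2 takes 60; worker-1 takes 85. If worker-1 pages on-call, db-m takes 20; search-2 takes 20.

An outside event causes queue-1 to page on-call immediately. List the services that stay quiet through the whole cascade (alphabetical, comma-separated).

db-m, lb-2, search-2, worker-1

Round 1 — queue-1 pages on-call (initial).
  edge-2: +45 → 45 ≥ 30
  lb-2: +25 → 25 < 60
Round 2 — edge-2 pages on-call.
  search-1: +80 → 80 ≥ 80
Round 3 — search-1 pages on-call.
  lb-2: +20 → 45 < 60
No further pages.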